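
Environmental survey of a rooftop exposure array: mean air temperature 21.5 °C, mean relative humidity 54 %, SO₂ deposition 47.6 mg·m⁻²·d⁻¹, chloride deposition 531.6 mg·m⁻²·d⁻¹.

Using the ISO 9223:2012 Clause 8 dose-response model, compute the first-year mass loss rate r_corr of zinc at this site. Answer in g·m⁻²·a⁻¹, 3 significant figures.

zinc: T>10 °C ⇒ hinge -0.071·(21.5−10) = -0.8165
  Pd branch = 0.0129·Pd^0.44·e^(0.046·RH+f) = 0.374 μm/a
  Sd branch = 0.0175·Sd^0.57·e^(0.008·RH+0.085·T) = 5.997 μm/a
  r_corr = 0.374 + 5.997 = 6.371 μm/a
Convert to mass loss: 6.371 μm/a × 7.14 g/cm³ = 45.49 g·m⁻²·a⁻¹

r_corr = 45.5 g·m⁻²·a⁻¹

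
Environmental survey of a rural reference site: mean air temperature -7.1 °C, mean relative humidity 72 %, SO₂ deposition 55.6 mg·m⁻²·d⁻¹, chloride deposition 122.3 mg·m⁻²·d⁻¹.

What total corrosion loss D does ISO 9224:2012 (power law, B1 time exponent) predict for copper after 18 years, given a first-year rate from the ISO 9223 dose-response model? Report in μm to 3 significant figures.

D(18) = 3.27 μm

copper: T≤10 °C ⇒ hinge +0.126·(-7.1−10) = -2.1546
  sulphur-dioxide contribution → 0.1222 μm/a
  chloride contribution → 0.3539 μm/a
  ⇒ r_corr(copper) = 0.4762 μm/a
ISO 9224: D(t) = r_corr · t^b with b = 0.667 (copper, B1)
  D(18) = 0.4762 × 18^0.667 = 0.4762 × 6.875 = 3.274 μm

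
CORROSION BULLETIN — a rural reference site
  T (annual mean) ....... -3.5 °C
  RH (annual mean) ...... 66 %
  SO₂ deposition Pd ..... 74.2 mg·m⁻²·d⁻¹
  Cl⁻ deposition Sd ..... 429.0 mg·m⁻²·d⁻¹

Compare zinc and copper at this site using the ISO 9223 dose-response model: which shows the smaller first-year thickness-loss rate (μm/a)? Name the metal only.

zinc: temperature factor f = +0.038·(-13.5) = -0.5130
  sulphur-dioxide contribution → 1.07 μm/a
  chloride contribution → 0.6977 μm/a
  ⇒ r_corr(zinc) = 1.767 μm/a
copper: f(T) = +0.126·(T−10) [T≤10 °C] = -1.7010
  sulphur-dioxide contribution → 0.1455 μm/a
  chloride contribution → 0.4774 μm/a
  ⇒ r_corr(copper) = 0.6229 μm/a
Ordering by μm/a: zinc (1.77) > copper (0.623)

copper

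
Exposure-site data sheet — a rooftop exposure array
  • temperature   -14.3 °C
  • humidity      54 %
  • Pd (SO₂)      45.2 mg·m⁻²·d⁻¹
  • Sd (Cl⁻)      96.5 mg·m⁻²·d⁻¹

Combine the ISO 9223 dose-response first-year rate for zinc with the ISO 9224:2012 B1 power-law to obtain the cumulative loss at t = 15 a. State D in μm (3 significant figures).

D(15) = 3.95 μm

zinc: temperature factor f = +0.038·(-24.3) = -0.9234
  SO₂ term: 0.0129·45.2^0.44·exp(0.046·54-0.9234) = 0.3286
  Cl⁻ term: 0.0175·96.5^0.57·exp(0.008·54+0.085·-14.3) = 0.1081
  r_corr = 0.3286 + 0.1081 = 0.4367 μm/a
Long-term exponent b (ISO 9224 Table 2, B1) = 0.813
  D(15) = 0.4367 × 15^0.813 = 0.4367 × 9.04 = 3.948 μm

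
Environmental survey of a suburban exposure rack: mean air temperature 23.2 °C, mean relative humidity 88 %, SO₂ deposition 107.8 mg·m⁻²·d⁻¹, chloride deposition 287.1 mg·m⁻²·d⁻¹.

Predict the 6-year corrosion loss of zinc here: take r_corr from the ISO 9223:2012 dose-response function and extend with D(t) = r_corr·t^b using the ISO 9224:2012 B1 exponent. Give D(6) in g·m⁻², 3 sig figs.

zinc: T>10 °C ⇒ hinge -0.071·(23.2−10) = -0.9372
  Pd branch = 0.0129·Pd^0.44·e^(0.046·RH+f) = 2.27 μm/a
  Sd branch = 0.0175·Sd^0.57·e^(0.008·RH+0.085·T) = 6.402 μm/a
  sum: 2.27 + 6.402 → r_corr = 8.671 μm/a
ISO 9224: D(t) = r_corr · t^b with b = 0.813 (zinc, B1)
  D(6) = 8.671 × 6^0.813 = 8.671 × 4.292 = 37.21 μm
  Mass loss = 37.21 μm × 7.14 g/cm³ = 265.7 g·m⁻²

D(6) = 266 g·m⁻²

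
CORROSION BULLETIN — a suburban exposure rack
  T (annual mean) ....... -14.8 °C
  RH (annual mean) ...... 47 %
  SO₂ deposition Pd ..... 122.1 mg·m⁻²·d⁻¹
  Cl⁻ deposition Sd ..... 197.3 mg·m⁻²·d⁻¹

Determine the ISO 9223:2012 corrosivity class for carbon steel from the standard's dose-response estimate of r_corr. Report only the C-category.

carbon steel: f(T) = +0.150·(T−10) [T≤10 °C] = -3.7200
  sulphur-dioxide contribution → 1.336 μm/a
  chloride contribution → 7.048 μm/a
  total first-year rate 8.384 μm/a
Category bounds: 1.3…25 μm/a bracket r_corr ⇒ C2

C2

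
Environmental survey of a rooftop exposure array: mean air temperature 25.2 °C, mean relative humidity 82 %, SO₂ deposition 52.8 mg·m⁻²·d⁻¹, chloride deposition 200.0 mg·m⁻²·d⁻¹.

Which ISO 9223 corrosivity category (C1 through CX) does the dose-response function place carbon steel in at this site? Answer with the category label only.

carbon steel: T>10 °C ⇒ hinge -0.054·(25.2−10) = -0.8208
  SO₂ term: 1.77·52.8^0.52·exp(0.02·82-0.8208) = 31.59
  Cl⁻ term: 0.102·200.0^0.62·exp(0.033·82+0.04·25.2) = 111.7
  r_corr = 31.59 + 111.7 = 143.3 μm/a
ISO 9223 Table 2 (carbon steel): 80 < 143 ≤ 200 μm/a ⇒ C5

C5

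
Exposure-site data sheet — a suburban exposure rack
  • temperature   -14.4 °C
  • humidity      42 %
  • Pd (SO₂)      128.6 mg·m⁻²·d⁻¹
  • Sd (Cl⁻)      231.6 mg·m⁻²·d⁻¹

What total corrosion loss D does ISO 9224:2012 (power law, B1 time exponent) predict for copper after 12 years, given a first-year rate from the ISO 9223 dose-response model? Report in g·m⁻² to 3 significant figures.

D(12) = 5.18 g·m⁻²

copper: temperature factor f = +0.126·(-24.4) = -3.0744
  sulphur-dioxide contribution → 0.01032 μm/a
  chloride contribution → 0.09987 μm/a
  ⇒ r_corr(copper) = 0.1102 μm/a
Power-law: D(12) = r_corr · 12^0.667
  D(12) = 0.1102 × 12^0.667 = 0.1102 × 5.246 = 0.578 μm
  Mass loss = 0.578 μm × 8.96 g/cm³ = 5.179 g·m⁻²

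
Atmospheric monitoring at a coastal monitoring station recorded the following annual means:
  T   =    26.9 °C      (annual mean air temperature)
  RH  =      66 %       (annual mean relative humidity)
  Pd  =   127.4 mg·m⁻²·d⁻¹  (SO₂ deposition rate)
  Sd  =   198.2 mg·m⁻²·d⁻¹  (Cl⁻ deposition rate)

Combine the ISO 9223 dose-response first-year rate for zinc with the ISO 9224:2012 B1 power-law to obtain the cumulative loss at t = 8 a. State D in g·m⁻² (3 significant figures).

D(8) = 257 g·m⁻²

zinc: f(T) = -0.071·(T−10) [T>10 °C] = -1.1999
  Pd branch = 0.0129·Pd^0.44·e^(0.046·RH+f) = 0.6828 μm/a
  Cl⁻ term: 0.0175·198.2^0.57·exp(0.008·66+0.085·26.9) = 5.953
  r_corr = 0.6828 + 5.953 = 6.635 μm/a
Long-term exponent b (ISO 9224 Table 2, B1) = 0.813
  D(8) = 6.635 × 8^0.813 = 6.635 × 5.423 = 35.98 μm
  Mass loss = 35.98 μm × 7.14 g/cm³ = 256.9 g·m⁻²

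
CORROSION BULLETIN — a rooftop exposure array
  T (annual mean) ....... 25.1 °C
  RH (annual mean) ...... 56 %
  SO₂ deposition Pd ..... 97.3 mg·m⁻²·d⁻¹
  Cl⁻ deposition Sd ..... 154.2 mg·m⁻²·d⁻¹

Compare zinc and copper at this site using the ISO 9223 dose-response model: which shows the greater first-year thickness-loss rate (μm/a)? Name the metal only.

zinc: f(T) = -0.071·(T−10) [T>10 °C] = -1.0721
  sulphur-dioxide contribution → 0.435 μm/a
  chloride contribution → 4.087 μm/a
  ⇒ r_corr(zinc) = 4.522 μm/a
copper: f(T) = -0.080·(T−10) [T>10 °C] = -1.2080
  sulphur-dioxide contribution → 0.1417 μm/a
  chloride contribution → 1.026 μm/a
  total first-year rate 1.168 μm/a
Ordering by μm/a: zinc (4.52) > copper (1.17)

zinc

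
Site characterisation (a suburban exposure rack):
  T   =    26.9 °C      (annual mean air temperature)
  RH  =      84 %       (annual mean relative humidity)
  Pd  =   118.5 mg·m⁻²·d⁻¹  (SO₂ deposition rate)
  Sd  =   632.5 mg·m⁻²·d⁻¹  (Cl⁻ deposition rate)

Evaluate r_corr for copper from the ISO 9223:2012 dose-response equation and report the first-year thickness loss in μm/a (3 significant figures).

copper: temperature factor f = -0.080·(16.9) = -1.3520
  sulphur-dioxide contribution → 0.674 μm/a
  chloride contribution → 4.495 μm/a
  total first-year rate 5.169 μm/a

r_corr = 5.17 μm/a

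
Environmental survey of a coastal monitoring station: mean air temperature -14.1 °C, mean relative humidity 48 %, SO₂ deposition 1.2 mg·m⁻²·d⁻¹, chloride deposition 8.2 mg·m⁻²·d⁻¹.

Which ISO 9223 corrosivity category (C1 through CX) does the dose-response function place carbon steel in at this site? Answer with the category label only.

carbon steel: f(T) = +0.150·(T−10) [T≤10 °C] = -3.6150
  SO₂ term: 1.77·1.2^0.52·exp(0.02·48-3.6150) = 0.1368
  Sd branch = 0.102·Sd^0.62·e^(0.033·RH+0.04·T) = 1.043 μm/a
  r_corr = 0.1368 + 1.043 = 1.179 μm/a
ISO 9223 Table 2 (carbon steel): 0 < 1.18 ≤ 1.3 μm/a ⇒ C1

C1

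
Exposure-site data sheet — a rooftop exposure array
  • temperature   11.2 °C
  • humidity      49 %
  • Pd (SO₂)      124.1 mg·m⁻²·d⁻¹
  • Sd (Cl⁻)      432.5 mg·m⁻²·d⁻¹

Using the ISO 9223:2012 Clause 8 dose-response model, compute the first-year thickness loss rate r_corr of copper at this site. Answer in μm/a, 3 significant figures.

copper: f(T) = -0.080·(T−10) [T>10 °C] = -0.0960
  SO₂ term: 0.0053·124.1^0.26·exp(0.059·49-0.0960) = 0.3037
  Sd branch = 0.01025·Sd^0.27·e^(0.036·RH+0.049·T) = 0.5332 μm/a
  sum: 0.3037 + 0.5332 → r_corr = 0.8369 μm/a

r_corr = 0.837 μm/a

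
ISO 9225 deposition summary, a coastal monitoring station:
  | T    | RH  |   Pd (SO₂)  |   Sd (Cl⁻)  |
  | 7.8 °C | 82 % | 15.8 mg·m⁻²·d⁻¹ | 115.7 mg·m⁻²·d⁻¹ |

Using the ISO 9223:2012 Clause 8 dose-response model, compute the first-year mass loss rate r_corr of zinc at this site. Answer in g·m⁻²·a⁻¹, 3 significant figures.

zinc: temperature factor f = +0.038·(-2.2) = -0.0836
  Pd branch = 0.0129·Pd^0.44·e^(0.046·RH+f) = 1.737 μm/a
  Sd branch = 0.0175·Sd^0.57·e^(0.008·RH+0.085·T) = 0.9817 μm/a
  sum: 1.737 + 0.9817 → r_corr = 2.719 μm/a
Convert to mass loss: 2.719 μm/a × 7.14 g/cm³ = 19.41 g·m⁻²·a⁻¹

r_corr = 19.4 g·m⁻²·a⁻¹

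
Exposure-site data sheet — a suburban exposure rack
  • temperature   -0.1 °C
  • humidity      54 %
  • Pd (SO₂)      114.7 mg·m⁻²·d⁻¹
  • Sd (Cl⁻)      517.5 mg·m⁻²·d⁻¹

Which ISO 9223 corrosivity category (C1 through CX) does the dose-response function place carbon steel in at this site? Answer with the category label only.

carbon steel: T≤10 °C ⇒ hinge +0.150·(-0.1−10) = -1.5150
  Pd branch = 1.77·Pd^0.52·e^(0.02·RH+f) = 13.49 μm/a
  Cl⁻ term: 0.102·517.5^0.62·exp(0.033·54+0.04·-0.1) = 29.07
  r_corr = 13.49 + 29.07 = 42.56 μm/a
42.6 μm/a falls in (25, 50] for carbon steel → category C3

C3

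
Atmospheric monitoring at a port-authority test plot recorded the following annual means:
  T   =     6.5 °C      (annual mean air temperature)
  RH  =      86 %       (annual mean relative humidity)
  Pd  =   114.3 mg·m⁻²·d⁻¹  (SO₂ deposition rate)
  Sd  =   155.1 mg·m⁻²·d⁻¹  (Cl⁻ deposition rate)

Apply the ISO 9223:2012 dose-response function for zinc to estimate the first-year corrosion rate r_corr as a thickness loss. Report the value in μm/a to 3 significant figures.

r_corr = 5.82 μm/a

zinc: T≤10 °C ⇒ hinge +0.038·(6.5−10) = -0.1330
  sulphur-dioxide contribution → 4.747 μm/a
  chloride contribution → 1.073 μm/a
  ⇒ r_corr(zinc) = 5.82 μm/a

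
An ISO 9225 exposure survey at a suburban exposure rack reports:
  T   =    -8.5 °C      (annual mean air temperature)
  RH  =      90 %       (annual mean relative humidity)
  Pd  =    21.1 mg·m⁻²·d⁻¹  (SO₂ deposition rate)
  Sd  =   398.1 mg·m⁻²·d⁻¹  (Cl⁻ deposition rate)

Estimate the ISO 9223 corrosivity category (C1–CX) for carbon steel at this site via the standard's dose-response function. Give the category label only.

C4

carbon steel: T≤10 °C ⇒ hinge +0.150·(-8.5−10) = -2.7750
  sulphur-dioxide contribution → 3.26 μm/a
  chloride contribution → 57.91 μm/a
  total first-year rate 61.17 μm/a
61.2 μm/a falls in (50, 80] for carbon steel → category C4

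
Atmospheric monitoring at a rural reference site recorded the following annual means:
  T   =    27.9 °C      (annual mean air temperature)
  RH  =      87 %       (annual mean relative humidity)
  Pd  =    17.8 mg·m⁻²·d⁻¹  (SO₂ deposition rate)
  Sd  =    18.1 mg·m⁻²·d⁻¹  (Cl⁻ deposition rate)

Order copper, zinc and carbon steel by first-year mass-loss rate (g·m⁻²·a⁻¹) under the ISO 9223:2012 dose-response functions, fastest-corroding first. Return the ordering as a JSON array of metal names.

copper: T>10 °C ⇒ hinge -0.080·(27.9−10) = -1.4320
  sulphur-dioxide contribution → 0.4536 μm/a
  chloride contribution → 2.015 μm/a
  total first-year rate 2.468 μm/a
  mass loss = 2.468 μm/a × 8.96 g/cm³ = 22.12 g·m⁻²·a⁻¹
zinc: f(T) = -0.071·(T−10) [T>10 °C] = -1.2709
  sulphur-dioxide contribution → 0.7029 μm/a
  chloride contribution → 1.959 μm/a
  ⇒ r_corr(zinc) = 2.662 μm/a
  mass loss = 2.662 μm/a × 7.14 g/cm³ = 19.01 g·m⁻²·a⁻¹
carbon steel: f(T) = -0.054·(T−10) [T>10 °C] = -0.9666
  sulphur-dioxide contribution → 17.14 μm/a
  chloride contribution → 33.1 μm/a
  ⇒ r_corr(carbon steel) = 50.25 μm/a
  mass loss = 50.25 μm/a × 7.85 g/cm³ = 394.4 g·m⁻²·a⁻¹
Ordering by g·m⁻²·a⁻¹: carbon steel (394) > copper (22.1) > zinc (19)

["carbon steel", "copper", "zinc"]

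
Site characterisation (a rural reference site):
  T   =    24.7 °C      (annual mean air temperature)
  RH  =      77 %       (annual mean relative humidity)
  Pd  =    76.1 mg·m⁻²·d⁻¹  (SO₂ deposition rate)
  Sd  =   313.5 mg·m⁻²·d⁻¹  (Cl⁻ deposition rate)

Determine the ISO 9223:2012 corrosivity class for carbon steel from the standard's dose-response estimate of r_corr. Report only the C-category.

carbon steel: f(T) = -0.054·(T−10) [T>10 °C] = -0.7938
  SO₂ term: 1.77·76.1^0.52·exp(0.02·77-0.7938) = 35.51
  Sd branch = 0.102·Sd^0.62·e^(0.033·RH+0.04·T) = 122.7 μm/a
  r_corr = 35.51 + 122.7 = 158.2 μm/a
ISO 9223 Table 2 (carbon steel): 80 < 158 ≤ 200 μm/a ⇒ C5

C5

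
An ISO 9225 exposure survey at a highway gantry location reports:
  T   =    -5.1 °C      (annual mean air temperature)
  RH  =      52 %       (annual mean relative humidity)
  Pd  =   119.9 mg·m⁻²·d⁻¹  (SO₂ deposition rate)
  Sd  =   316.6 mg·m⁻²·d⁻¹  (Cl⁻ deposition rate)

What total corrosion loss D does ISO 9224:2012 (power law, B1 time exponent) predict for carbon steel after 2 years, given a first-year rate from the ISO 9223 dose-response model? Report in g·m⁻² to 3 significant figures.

D(2) = 256 g·m⁻²

carbon steel: f(T) = +0.150·(T−10) [T≤10 °C] = -2.2650
  SO₂ term: 1.77·119.9^0.52·exp(0.02·52-2.2650) = 6.265
  Cl⁻ term: 0.102·316.6^0.62·exp(0.033·52+0.04·-5.1) = 16.43
  r_corr = 6.265 + 16.43 = 22.69 μm/a
Long-term exponent b (ISO 9224 Table 2, B1) = 0.523
  D(2) = 22.69 × 2^0.523 = 22.69 × 1.437 = 32.61 μm
  Mass loss = 32.61 μm × 7.85 g/cm³ = 256 g·m⁻²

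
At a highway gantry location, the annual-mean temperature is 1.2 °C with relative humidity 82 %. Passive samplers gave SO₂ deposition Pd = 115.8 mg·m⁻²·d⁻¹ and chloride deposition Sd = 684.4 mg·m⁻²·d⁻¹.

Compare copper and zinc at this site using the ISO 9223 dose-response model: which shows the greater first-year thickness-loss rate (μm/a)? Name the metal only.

zinc

copper: T≤10 °C ⇒ hinge +0.126·(1.2−10) = -1.1088
  SO₂ term: 0.0053·115.8^0.26·exp(0.059·82-1.1088) = 0.7593
  Sd branch = 0.01025·Sd^0.27·e^(0.036·RH+0.049·T) = 1.213 μm/a
  sum: 0.7593 + 1.213 → r_corr = 1.972 μm/a
zinc: f(T) = +0.038·(T−10) [T≤10 °C] = -0.3344
  Pd branch = 0.0129·Pd^0.44·e^(0.046·RH+f) = 3.248 μm/a
  Sd branch = 0.0175·Sd^0.57·e^(0.008·RH+0.085·T) = 1.543 μm/a
  r_corr = 3.248 + 1.543 = 4.791 μm/a
Ordering by μm/a: zinc (4.79) > copper (1.97)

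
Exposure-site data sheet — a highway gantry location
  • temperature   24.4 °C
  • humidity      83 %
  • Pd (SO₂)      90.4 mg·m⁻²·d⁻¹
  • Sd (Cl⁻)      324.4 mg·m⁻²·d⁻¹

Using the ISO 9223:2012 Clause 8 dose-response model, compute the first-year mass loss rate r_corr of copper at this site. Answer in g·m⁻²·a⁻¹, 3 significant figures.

copper: temperature factor f = -0.080·(14.4) = -1.1520
  sulphur-dioxide contribution → 0.7233 μm/a
  chloride contribution → 3.204 μm/a
  total first-year rate 3.927 μm/a
Convert to mass loss: 3.927 μm/a × 8.96 g/cm³ = 35.18 g·m⁻²·a⁻¹

r_corr = 35.2 g·m⁻²·a⁻¹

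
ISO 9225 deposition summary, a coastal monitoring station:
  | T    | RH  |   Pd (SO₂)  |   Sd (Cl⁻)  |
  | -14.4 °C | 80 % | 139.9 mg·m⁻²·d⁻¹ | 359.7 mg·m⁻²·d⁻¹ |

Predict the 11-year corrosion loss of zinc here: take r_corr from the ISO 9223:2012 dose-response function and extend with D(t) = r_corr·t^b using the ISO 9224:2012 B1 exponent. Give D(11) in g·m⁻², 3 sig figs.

zinc: temperature factor f = +0.038·(-24.4) = -0.9272
  Pd branch = 0.0129·Pd^0.44·e^(0.046·RH+f) = 1.779 μm/a
  Sd branch = 0.0175·Sd^0.57·e^(0.008·RH+0.085·T) = 0.2794 μm/a
  r_corr = 1.779 + 0.2794 = 2.059 μm/a
ISO 9224: D(t) = r_corr · t^b with b = 0.813 (zinc, B1)
  D(11) = 2.059 × 11^0.813 = 2.059 × 7.025 = 14.46 μm
  Mass loss = 14.46 μm × 7.14 g/cm³ = 103.3 g·m⁻²

D(11) = 103 g·m⁻²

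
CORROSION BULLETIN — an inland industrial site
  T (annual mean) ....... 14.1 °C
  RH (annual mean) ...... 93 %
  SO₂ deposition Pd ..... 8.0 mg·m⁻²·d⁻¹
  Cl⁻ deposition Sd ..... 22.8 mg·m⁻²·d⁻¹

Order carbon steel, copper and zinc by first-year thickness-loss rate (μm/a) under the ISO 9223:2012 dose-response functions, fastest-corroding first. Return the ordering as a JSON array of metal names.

["carbon steel", "copper", "zinc"]

carbon steel: f(T) = -0.054·(T−10) [T>10 °C] = -0.2214
  sulphur-dioxide contribution → 26.87 μm/a
  chloride contribution → 26.81 μm/a
  ⇒ r_corr(carbon steel) = 53.68 μm/a
copper: temperature factor f = -0.080·(4.1) = -0.3280
  sulphur-dioxide contribution → 1.583 μm/a
  chloride contribution → 1.353 μm/a
  ⇒ r_corr(copper) = 2.937 μm/a
zinc: f(T) = -0.071·(T−10) [T>10 °C] = -0.2911
  sulphur-dioxide contribution → 1.736 μm/a
  chloride contribution → 0.7256 μm/a
  ⇒ r_corr(zinc) = 2.461 μm/a
Ordering by μm/a: carbon steel (53.7) > copper (2.94) > zinc (2.46)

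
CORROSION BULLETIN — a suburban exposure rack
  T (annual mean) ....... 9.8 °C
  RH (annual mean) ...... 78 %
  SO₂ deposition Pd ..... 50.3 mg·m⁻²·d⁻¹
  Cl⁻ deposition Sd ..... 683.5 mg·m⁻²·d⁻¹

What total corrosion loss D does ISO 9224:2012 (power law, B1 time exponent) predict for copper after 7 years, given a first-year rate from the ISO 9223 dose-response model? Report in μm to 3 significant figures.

D(7) = 11.1 μm

copper: f(T) = +0.126·(T−10) [T≤10 °C] = -0.0252
  Pd branch = 0.0053·Pd^0.26·e^(0.059·RH+f) = 1.427 μm/a
  Sd branch = 0.01025·Sd^0.27·e^(0.036·RH+0.049·T) = 1.6 μm/a
  r_corr = 1.427 + 1.6 = 3.027 μm/a
Power-law: D(7) = r_corr · 7^0.667
  D(7) = 3.027 × 7^0.667 = 3.027 × 3.662 = 11.08 μm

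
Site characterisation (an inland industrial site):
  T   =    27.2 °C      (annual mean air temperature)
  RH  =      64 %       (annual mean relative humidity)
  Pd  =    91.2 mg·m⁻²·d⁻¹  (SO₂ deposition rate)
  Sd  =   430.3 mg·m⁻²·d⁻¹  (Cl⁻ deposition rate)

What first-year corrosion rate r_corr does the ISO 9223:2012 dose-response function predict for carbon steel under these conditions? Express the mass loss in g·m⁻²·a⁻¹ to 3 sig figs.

carbon steel: f(T) = -0.054·(T−10) [T>10 °C] = -0.9288
  sulphur-dioxide contribution → 26.28 μm/a
  chloride contribution → 107.5 μm/a
  ⇒ r_corr(carbon steel) = 133.8 μm/a
Convert to mass loss: 133.8 μm/a × 7.85 g/cm³ = 1050 g·m⁻²·a⁻¹

r_corr = 1.05e+03 g·m⁻²·a⁻¹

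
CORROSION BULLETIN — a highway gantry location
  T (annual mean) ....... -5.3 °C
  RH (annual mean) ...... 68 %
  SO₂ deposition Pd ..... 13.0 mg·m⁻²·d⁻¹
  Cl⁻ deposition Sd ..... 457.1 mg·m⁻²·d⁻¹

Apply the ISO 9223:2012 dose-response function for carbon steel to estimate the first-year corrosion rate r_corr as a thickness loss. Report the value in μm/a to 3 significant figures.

carbon steel: f(T) = +0.150·(T−10) [T≤10 °C] = -2.2950
  SO₂ term: 1.77·13.0^0.52·exp(0.02·68-2.2950) = 2.637
  Cl⁻ term: 0.102·457.1^0.62·exp(0.033·68+0.04·-5.3) = 34.7
  r_corr = 2.637 + 34.7 = 37.33 μm/a

r_corr = 37.3 μm/a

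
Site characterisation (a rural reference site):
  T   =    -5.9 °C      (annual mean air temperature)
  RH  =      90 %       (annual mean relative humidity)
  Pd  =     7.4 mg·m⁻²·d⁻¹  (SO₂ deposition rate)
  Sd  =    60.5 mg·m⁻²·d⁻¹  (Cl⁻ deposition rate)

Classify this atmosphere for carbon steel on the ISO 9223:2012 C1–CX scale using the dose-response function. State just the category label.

carbon steel: temperature factor f = +0.150·(-15.9) = -2.3850
  SO₂ term: 1.77·7.4^0.52·exp(0.02·90-2.3850) = 2.792
  Sd branch = 0.102·Sd^0.62·e^(0.033·RH+0.04·T) = 19.98 μm/a
  sum: 2.792 + 19.98 → r_corr = 22.77 μm/a
Category bounds: 1.3…25 μm/a bracket r_corr ⇒ C2

C2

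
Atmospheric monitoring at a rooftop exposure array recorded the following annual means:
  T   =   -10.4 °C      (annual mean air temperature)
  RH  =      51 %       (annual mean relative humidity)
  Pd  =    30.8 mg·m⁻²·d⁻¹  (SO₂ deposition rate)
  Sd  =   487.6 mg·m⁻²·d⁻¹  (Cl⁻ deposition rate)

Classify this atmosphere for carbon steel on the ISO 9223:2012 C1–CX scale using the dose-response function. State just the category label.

C2

carbon steel: f(T) = +0.150·(T−10) [T≤10 °C] = -3.0600
  Pd branch = 1.77·Pd^0.52·e^(0.02·RH+f) = 1.368 μm/a
  Sd branch = 0.102·Sd^0.62·e^(0.033·RH+0.04·T) = 16.81 μm/a
  sum: 1.368 + 16.81 → r_corr = 18.17 μm/a
Category bounds: 1.3…25 μm/a bracket r_corr ⇒ C2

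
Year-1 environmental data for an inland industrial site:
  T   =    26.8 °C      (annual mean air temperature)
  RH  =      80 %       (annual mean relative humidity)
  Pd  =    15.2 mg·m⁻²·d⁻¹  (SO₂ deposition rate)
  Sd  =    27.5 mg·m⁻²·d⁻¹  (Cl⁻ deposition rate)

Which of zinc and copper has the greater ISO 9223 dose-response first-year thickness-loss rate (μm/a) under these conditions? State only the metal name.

zinc: T>10 °C ⇒ hinge -0.071·(26.8−10) = -1.1928
  sulphur-dioxide contribution → 0.5138 μm/a
  chloride contribution → 2.142 μm/a
  ⇒ r_corr(zinc) = 2.655 μm/a
copper: f(T) = -0.080·(T−10) [T>10 °C] = -1.3440
  sulphur-dioxide contribution → 0.3146 μm/a
  chloride contribution → 1.661 μm/a
  ⇒ r_corr(copper) = 1.976 μm/a
Ordering by μm/a: zinc (2.66) > copper (1.98)

zinc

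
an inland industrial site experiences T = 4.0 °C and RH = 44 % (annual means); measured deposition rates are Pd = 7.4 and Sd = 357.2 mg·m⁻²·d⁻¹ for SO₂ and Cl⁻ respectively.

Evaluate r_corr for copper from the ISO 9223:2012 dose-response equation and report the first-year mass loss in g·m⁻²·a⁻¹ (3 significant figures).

r_corr = 3.17 g·m⁻²·a⁻¹

copper: f(T) = +0.126·(T−10) [T≤10 °C] = -0.7560
  sulphur-dioxide contribution → 0.05615 μm/a
  chloride contribution → 0.2972 μm/a
  ⇒ r_corr(copper) = 0.3534 μm/a
Convert to mass loss: 0.3534 μm/a × 8.96 g/cm³ = 3.166 g·m⁻²·a⁻¹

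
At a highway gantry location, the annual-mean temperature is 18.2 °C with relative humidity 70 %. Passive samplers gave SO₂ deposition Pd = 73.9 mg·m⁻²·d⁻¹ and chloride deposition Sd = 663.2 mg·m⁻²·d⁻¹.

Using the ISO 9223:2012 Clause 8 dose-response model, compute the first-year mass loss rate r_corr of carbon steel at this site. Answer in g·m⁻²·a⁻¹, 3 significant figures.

carbon steel: temperature factor f = -0.054·(8.2) = -0.4428
  sulphur-dioxide contribution → 43.19 μm/a
  chloride contribution → 119.5 μm/a
  ⇒ r_corr(carbon steel) = 162.7 μm/a
Convert to mass loss: 162.7 μm/a × 7.85 g/cm³ = 1277 g·m⁻²·a⁻¹

r_corr = 1.28e+03 g·m⁻²·a⁻¹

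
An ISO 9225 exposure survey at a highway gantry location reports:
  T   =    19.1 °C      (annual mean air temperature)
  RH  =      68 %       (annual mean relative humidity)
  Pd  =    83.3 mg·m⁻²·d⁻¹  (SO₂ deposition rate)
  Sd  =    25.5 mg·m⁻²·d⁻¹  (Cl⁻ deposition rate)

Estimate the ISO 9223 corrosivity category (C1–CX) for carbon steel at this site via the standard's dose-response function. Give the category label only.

C4

carbon steel: f(T) = -0.054·(T−10) [T>10 °C] = -0.4914
  sulphur-dioxide contribution → 42.07 μm/a
  chloride contribution → 15.38 μm/a
  ⇒ r_corr(carbon steel) = 57.45 μm/a
57.4 μm/a falls in (50, 80] for carbon steel → category C4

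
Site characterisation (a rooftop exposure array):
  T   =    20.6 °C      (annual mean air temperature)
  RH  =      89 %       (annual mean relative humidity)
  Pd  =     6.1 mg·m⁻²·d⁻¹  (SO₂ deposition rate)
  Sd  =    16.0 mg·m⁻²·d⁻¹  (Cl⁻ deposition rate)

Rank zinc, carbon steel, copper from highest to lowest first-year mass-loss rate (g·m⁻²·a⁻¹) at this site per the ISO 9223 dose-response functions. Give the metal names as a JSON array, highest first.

zinc: temperature factor f = -0.071·(10.6) = -0.7526
  SO₂ term: 0.0129·6.1^0.44·exp(0.046·89-0.7526) = 0.8078
  Sd branch = 0.0175·Sd^0.57·e^(0.008·RH+0.085·T) = 0.9978 μm/a
  r_corr = 0.8078 + 0.9978 = 1.806 μm/a
  mass loss = 1.806 μm/a × 7.14 g/cm³ = 12.89 g·m⁻²·a⁻¹
carbon steel: f(T) = -0.054·(T−10) [T>10 °C] = -0.5724
  SO₂ term: 1.77·6.1^0.52·exp(0.02·89-0.5724) = 15.16
  Cl⁻ term: 0.102·16.0^0.62·exp(0.033·89+0.04·20.6) = 24.46
  sum: 15.16 + 24.46 → r_corr = 39.63 μm/a
  mass loss = 39.63 μm/a × 7.85 g/cm³ = 311.1 g·m⁻²·a⁻¹
copper: f(T) = -0.080·(T−10) [T>10 °C] = -0.8480
  SO₂ term: 0.0053·6.1^0.26·exp(0.059·89-0.8480) = 0.6929
  Sd branch = 0.01025·Sd^0.27·e^(0.036·RH+0.049·T) = 1.465 μm/a
  sum: 0.6929 + 1.465 → r_corr = 2.157 μm/a
  mass loss = 2.157 μm/a × 8.96 g/cm³ = 19.33 g·m⁻²·a⁻¹
Ordering by g·m⁻²·a⁻¹: carbon steel (311) > copper (19.3) > zinc (12.9)

["carbon steel", "copper", "zinc"]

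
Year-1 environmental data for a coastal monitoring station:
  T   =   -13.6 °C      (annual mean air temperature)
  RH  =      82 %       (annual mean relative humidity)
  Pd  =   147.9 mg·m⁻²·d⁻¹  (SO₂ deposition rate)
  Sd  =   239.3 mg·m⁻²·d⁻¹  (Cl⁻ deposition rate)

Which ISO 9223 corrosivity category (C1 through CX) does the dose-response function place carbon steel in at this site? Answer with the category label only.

carbon steel: f(T) = +0.150·(T−10) [T≤10 °C] = -3.5400
  SO₂ term: 1.77·147.9^0.52·exp(0.02·82-3.5400) = 3.558
  Cl⁻ term: 0.102·239.3^0.62·exp(0.033·82+0.04·-13.6) = 26.45
  sum: 3.558 + 26.45 → r_corr = 30.01 μm/a
ISO 9223 Table 2 (carbon steel): 25 < 30 ≤ 50 μm/a ⇒ C3

C3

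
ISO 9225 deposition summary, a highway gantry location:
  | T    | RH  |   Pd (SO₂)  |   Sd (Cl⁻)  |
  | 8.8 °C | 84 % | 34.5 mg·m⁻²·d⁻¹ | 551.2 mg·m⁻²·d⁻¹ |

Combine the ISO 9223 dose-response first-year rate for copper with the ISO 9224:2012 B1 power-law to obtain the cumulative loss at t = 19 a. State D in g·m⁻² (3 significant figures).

copper: f(T) = +0.126·(T−10) [T≤10 °C] = -0.1512
  SO₂ term: 0.0053·34.5^0.26·exp(0.059·84-0.1512) = 1.625
  Sd branch = 0.01025·Sd^0.27·e^(0.036·RH+0.049·T) = 1.784 μm/a
  sum: 1.625 + 1.784 → r_corr = 3.409 μm/a
Long-term exponent b (ISO 9224 Table 2, B1) = 0.667
  D(19) = 3.409 × 19^0.667 = 3.409 × 7.127 = 24.3 μm
  Mass loss = 24.3 μm × 8.96 g/cm³ = 217.7 g·m⁻²

D(19) = 218 g·m⁻²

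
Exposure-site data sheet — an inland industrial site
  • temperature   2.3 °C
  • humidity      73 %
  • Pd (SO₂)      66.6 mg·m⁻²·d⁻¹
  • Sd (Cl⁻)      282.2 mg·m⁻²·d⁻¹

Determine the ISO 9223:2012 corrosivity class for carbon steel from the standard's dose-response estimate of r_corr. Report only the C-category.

carbon steel: f(T) = +0.150·(T−10) [T≤10 °C] = -1.1550
  Pd branch = 1.77·Pd^0.52·e^(0.02·RH+f) = 21.31 μm/a
  Sd branch = 0.102·Sd^0.62·e^(0.033·RH+0.04·T) = 41.13 μm/a
  r_corr = 21.31 + 41.13 = 62.44 μm/a
ISO 9223 Table 2 (carbon steel): 50 < 62.4 ≤ 80 μm/a ⇒ C4

C4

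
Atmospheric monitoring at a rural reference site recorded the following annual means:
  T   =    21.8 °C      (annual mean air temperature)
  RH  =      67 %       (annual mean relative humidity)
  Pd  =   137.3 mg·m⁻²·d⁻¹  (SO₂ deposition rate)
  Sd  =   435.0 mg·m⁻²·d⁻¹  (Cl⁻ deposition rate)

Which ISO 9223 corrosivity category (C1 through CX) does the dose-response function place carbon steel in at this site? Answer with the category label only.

carbon steel: T>10 °C ⇒ hinge -0.054·(21.8−10) = -0.6372
  Pd branch = 1.77·Pd^0.52·e^(0.02·RH+f) = 46.22 μm/a
  Sd branch = 0.102·Sd^0.62·e^(0.033·RH+0.04·T) = 96.25 μm/a
  sum: 46.22 + 96.25 → r_corr = 142.5 μm/a
ISO 9223 Table 2 (carbon steel): 80 < 142 ≤ 200 μm/a ⇒ C5

C5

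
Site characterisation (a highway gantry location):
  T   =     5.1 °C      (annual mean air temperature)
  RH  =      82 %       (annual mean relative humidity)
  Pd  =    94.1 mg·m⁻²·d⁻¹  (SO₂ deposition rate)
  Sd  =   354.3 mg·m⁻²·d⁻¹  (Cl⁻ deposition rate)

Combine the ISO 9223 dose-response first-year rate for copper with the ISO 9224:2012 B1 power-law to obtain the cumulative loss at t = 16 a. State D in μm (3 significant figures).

D(16) = 15.3 μm

copper: temperature factor f = +0.126·(-4.9) = -0.6174
  sulphur-dioxide contribution → 1.176 μm/a
  chloride contribution → 1.229 μm/a
  ⇒ r_corr(copper) = 2.405 μm/a
Long-term exponent b (ISO 9224 Table 2, B1) = 0.667
  D(16) = 2.405 × 16^0.667 = 2.405 × 6.355 = 15.29 μm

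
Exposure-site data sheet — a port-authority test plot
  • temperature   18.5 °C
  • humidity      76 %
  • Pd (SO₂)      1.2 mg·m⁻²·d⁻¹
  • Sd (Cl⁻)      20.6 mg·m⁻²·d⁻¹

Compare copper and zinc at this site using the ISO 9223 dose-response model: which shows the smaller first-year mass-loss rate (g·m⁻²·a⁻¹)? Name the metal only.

zinc

copper: f(T) = -0.080·(T−10) [T>10 °C] = -0.6800
  SO₂ term: 0.0053·1.2^0.26·exp(0.059·76-0.6800) = 0.2494
  Sd branch = 0.01025·Sd^0.27·e^(0.036·RH+0.049·T) = 0.8859 μm/a
  sum: 0.2494 + 0.8859 → r_corr = 1.135 μm/a
  mass loss = 1.135 μm/a × 8.96 g/cm³ = 10.17 g·m⁻²·a⁻¹
zinc: temperature factor f = -0.071·(8.5) = -0.6035
  Pd branch = 0.0129·Pd^0.44·e^(0.046·RH+f) = 0.2521 μm/a
  Sd branch = 0.0175·Sd^0.57·e^(0.008·RH+0.085·T) = 0.8688 μm/a
  r_corr = 0.2521 + 0.8688 = 1.121 μm/a
  mass loss = 1.121 μm/a × 7.14 g/cm³ = 8.003 g·m⁻²·a⁻¹
Ordering by g·m⁻²·a⁻¹: copper (10.2) > zinc (8)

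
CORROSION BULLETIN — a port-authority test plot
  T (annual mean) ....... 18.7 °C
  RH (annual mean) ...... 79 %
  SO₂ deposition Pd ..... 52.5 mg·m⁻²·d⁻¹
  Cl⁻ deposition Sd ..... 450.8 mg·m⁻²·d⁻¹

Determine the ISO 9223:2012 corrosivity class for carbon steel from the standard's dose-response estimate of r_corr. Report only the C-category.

C5

carbon steel: temperature factor f = -0.054·(8.7) = -0.4698
  SO₂ term: 1.77·52.5^0.52·exp(0.02·79-0.4698) = 42.13
  Cl⁻ term: 0.102·450.8^0.62·exp(0.033·79+0.04·18.7) = 129.2
  r_corr = 42.13 + 129.2 = 171.3 μm/a
171 μm/a falls in (80, 200] for carbon steel → category C5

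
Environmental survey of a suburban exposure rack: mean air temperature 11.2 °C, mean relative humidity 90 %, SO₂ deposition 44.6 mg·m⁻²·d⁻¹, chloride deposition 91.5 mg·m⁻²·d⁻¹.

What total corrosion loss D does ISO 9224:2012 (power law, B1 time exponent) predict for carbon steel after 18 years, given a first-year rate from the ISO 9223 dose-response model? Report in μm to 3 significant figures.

D(18) = 560 μm

carbon steel: f(T) = -0.054·(T−10) [T>10 °C] = -0.0648
  sulphur-dioxide contribution → 72.31 μm/a
  chloride contribution → 51.18 μm/a
  total first-year rate 123.5 μm/a
Power-law: D(18) = r_corr · 18^0.523
  D(18) = 123.5 × 18^0.523 = 123.5 × 4.534 = 559.9 μm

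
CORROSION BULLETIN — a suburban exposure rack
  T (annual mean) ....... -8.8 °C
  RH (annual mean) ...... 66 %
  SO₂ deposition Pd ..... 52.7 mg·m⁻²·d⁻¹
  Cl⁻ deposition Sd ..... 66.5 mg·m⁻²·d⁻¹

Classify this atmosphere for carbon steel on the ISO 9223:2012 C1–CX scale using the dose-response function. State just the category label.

carbon steel: f(T) = +0.150·(T−10) [T≤10 °C] = -2.8200
  SO₂ term: 1.77·52.7^0.52·exp(0.02·66-2.8200) = 3.104
  Cl⁻ term: 0.102·66.5^0.62·exp(0.033·66+0.04·-8.8) = 8.546
  r_corr = 3.104 + 8.546 = 11.65 μm/a
11.6 μm/a falls in (1.3, 25] for carbon steel → category C2

C2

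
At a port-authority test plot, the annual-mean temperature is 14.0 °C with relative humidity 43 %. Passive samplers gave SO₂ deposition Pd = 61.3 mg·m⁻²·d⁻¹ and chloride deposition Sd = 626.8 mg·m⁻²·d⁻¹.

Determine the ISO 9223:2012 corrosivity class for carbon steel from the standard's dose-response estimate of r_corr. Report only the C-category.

carbon steel: T>10 °C ⇒ hinge -0.054·(14.0−10) = -0.2160
  sulphur-dioxide contribution → 28.65 μm/a
  chloride contribution → 40.02 μm/a
  total first-year rate 68.67 μm/a
Category bounds: 50…80 μm/a bracket r_corr ⇒ C4

C4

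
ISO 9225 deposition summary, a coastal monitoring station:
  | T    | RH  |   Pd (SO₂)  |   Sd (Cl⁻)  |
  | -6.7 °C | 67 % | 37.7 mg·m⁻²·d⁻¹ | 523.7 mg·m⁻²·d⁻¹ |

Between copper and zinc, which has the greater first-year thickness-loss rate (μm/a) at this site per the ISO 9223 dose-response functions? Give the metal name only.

copper: f(T) = +0.126·(T−10) [T≤10 °C] = -2.1042
  sulphur-dioxide contribution → 0.08651 μm/a
  chloride contribution → 0.4465 μm/a
  ⇒ r_corr(copper) = 0.533 μm/a
zinc: T≤10 °C ⇒ hinge +0.038·(-6.7−10) = -0.6346
  sulphur-dioxide contribution → 0.7363 μm/a
  chloride contribution → 0.6003 μm/a
  ⇒ r_corr(zinc) = 1.337 μm/a
Ordering by μm/a: zinc (1.34) > copper (0.533)

zinc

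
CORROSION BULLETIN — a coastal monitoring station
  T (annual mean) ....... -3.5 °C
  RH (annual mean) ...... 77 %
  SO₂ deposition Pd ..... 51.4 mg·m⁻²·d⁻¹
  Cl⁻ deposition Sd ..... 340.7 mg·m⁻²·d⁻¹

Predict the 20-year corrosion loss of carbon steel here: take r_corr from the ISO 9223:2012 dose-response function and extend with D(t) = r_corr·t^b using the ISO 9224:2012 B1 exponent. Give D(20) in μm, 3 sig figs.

D(20) = 241 μm

carbon steel: f(T) = +0.150·(T−10) [T≤10 °C] = -2.0250
  SO₂ term: 1.77·51.4^0.52·exp(0.02·77-2.0250) = 8.454
  Sd branch = 0.102·Sd^0.62·e^(0.033·RH+0.04·T) = 41.82 μm/a
  sum: 8.454 + 41.82 → r_corr = 50.28 μm/a
Power-law: D(20) = r_corr · 20^0.523
  D(20) = 50.28 × 20^0.523 = 50.28 × 4.791 = 240.9 μm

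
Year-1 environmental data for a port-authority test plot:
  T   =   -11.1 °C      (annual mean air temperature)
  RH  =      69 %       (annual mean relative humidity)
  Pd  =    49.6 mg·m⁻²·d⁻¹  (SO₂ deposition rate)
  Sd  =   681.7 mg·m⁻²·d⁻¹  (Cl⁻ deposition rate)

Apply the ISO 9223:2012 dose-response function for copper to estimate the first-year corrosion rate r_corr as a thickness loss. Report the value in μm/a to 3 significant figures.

r_corr = 0.475 μm/a

copper: f(T) = +0.126·(T−10) [T≤10 °C] = -2.6586
  sulphur-dioxide contribution → 0.06005 μm/a
  chloride contribution → 0.4153 μm/a
  total first-year rate 0.4754 μm/a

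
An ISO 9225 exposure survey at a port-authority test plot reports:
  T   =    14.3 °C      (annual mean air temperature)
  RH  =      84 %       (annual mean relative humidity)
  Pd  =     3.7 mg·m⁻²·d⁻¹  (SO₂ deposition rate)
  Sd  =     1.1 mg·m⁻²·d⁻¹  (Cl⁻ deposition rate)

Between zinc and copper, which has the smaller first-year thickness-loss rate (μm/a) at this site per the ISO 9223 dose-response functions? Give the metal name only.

zinc: temperature factor f = -0.071·(4.3) = -0.3053
  SO₂ term: 0.0129·3.7^0.44·exp(0.046·84-0.3053) = 0.8056
  Sd branch = 0.0175·Sd^0.57·e^(0.008·RH+0.085·T) = 0.122 μm/a
  sum: 0.8056 + 0.122 → r_corr = 0.9276 μm/a
copper: temperature factor f = -0.080·(4.3) = -0.3440
  Pd branch = 0.0053·Pd^0.26·e^(0.059·RH+f) = 0.7499 μm/a
  Sd branch = 0.01025·Sd^0.27·e^(0.036·RH+0.049·T) = 0.436 μm/a
  sum: 0.7499 + 0.436 → r_corr = 1.186 μm/a
Ordering by μm/a: copper (1.19) > zinc (0.928)

zinc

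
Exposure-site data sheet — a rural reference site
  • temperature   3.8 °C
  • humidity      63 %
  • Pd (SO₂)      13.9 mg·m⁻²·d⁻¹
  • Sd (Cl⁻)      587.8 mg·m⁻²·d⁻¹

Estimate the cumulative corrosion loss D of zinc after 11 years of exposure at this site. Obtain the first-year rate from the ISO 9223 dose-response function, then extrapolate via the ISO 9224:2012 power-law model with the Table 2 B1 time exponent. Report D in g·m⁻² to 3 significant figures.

zinc: temperature factor f = +0.038·(-6.2) = -0.2356
  SO₂ term: 0.0129·13.9^0.44·exp(0.046·63-0.2356) = 0.5885
  Sd branch = 0.0175·Sd^0.57·e^(0.008·RH+0.085·T) = 1.516 μm/a
  r_corr = 0.5885 + 1.516 = 2.104 μm/a
Power-law: D(11) = r_corr · 11^0.813
  D(11) = 2.104 × 11^0.813 = 2.104 × 7.025 = 14.78 μm
  Mass loss = 14.78 μm × 7.14 g/cm³ = 105.6 g·m⁻²

D(11) = 106 g·m⁻²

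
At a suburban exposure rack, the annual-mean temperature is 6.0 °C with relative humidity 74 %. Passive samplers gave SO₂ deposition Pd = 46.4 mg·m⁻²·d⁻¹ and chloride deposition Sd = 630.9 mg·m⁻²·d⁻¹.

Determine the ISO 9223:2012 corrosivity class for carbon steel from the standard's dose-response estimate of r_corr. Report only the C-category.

carbon steel: T≤10 °C ⇒ hinge +0.150·(6.0−10) = -0.6000
  Pd branch = 1.77·Pd^0.52·e^(0.02·RH+f) = 31.39 μm/a
  Cl⁻ term: 0.102·630.9^0.62·exp(0.033·74+0.04·6.0) = 81.16
  r_corr = 31.39 + 81.16 = 112.5 μm/a
ISO 9223 Table 2 (carbon steel): 80 < 113 ≤ 200 μm/a ⇒ C5

C5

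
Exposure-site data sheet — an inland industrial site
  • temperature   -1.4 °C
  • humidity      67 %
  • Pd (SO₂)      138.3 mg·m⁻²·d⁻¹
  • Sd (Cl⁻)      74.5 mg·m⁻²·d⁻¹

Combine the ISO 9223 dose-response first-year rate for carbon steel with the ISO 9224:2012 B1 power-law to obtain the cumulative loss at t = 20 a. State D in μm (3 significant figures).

D(20) = 137 μm

carbon steel: f(T) = +0.150·(T−10) [T≤10 °C] = -1.7100
  SO₂ term: 1.77·138.3^0.52·exp(0.02·67-1.7100) = 15.87
  Sd branch = 0.102·Sd^0.62·e^(0.033·RH+0.04·T) = 12.74 μm/a
  sum: 15.87 + 12.74 → r_corr = 28.61 μm/a
Power-law: D(20) = r_corr · 20^0.523
  D(20) = 28.61 × 20^0.523 = 28.61 × 4.791 = 137.1 μm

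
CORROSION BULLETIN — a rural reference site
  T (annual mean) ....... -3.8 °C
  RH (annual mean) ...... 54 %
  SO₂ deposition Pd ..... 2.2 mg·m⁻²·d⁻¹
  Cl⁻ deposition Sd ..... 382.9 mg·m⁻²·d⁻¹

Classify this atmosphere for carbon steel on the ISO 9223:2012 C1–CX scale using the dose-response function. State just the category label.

carbon steel: T≤10 °C ⇒ hinge +0.150·(-3.8−10) = -2.0700
  SO₂ term: 1.77·2.2^0.52·exp(0.02·54-2.0700) = 0.991
  Cl⁻ term: 0.102·382.9^0.62·exp(0.033·54+0.04·-3.8) = 20.8
  sum: 0.991 + 20.8 → r_corr = 21.79 μm/a
ISO 9223 Table 2 (carbon steel): 1.3 < 21.8 ≤ 25 μm/a ⇒ C2

C2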